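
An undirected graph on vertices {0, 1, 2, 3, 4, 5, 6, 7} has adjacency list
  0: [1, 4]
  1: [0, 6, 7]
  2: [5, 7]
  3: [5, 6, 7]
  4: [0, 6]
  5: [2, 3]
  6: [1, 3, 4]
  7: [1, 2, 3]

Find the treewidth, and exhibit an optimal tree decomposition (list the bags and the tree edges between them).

Each bag holds 3 vertices, so the decomposition has width 2, which upper-bounds the treewidth. For the lower bound, G contains the cycle 2–5–3–7–2, so G is not a forest; only forests have treewidth ≤ 1, hence tw(G) ≥ 2. The upper and lower bounds meet at 2, so that is the treewidth.

Treewidth 2.
Bags: B1 = {2, 5, 7}  B2 = {3, 5, 7}  B3 = {1, 3, 7}  B4 = {1, 3, 6}  B5 = {0, 1, 6}  B6 = {0, 4, 6}
Tree: B1–B2, B2–B3, B3–B4, B4–B5, B5–B6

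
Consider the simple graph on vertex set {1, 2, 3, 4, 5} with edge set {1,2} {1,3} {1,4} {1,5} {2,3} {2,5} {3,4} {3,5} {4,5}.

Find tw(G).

A width-3 tree decomposition is:
Bags: B1 = {1, 3, 4, 5}  B2 = {1, 2, 3, 5}
Tree: B1–B2
Every bag has size at most 4, so the width is 4 − 1 = 3 and tw(G) ≤ 3. For the lower bound, the 4 vertices {1, 2, 3, 5} are pairwise adjacent, and any tree decomposition puts a clique entirely inside one bag — forcing width ≥ 3. Hence tw(G) = 3 exactly.

3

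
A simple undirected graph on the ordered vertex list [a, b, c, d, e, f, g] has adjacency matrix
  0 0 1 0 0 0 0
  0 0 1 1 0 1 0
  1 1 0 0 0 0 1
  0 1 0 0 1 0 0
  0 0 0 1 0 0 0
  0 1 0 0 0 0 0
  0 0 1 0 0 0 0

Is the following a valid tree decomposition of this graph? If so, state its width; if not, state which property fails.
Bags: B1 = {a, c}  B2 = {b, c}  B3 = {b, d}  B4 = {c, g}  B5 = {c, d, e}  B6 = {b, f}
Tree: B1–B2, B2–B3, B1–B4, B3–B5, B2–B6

A tree decomposition must satisfy three properties: every vertex lies in some bag; for every edge, both endpoints lie together in some bag; and for every vertex, the bags containing it form a connected subtree. Here bags containing vertex c are not connected in the tree, so the decomposition is invalid.

No — bags containing vertex c are not connected in the tree.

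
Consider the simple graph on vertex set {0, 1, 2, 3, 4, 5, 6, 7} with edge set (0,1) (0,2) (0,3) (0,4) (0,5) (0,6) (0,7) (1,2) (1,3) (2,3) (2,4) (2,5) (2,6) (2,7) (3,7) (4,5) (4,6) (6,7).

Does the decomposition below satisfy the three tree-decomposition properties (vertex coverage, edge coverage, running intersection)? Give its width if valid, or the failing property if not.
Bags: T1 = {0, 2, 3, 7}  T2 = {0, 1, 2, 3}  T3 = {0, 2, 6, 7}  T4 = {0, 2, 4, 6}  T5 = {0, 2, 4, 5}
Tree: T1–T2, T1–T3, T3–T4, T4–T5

Vertex coverage: the bags together contain {0, 1, 2, 3, 4, 5, 6, 7}, the full vertex set. Edge coverage: each edge of G has both endpoints in at least one bag. Running intersection: for every vertex, the bags containing it form a connected subtree. All three properties hold, so this is a valid tree decomposition of width max|bag| − 1 = 3, and hence tw(G) ≤ 3.

Yes; width 3.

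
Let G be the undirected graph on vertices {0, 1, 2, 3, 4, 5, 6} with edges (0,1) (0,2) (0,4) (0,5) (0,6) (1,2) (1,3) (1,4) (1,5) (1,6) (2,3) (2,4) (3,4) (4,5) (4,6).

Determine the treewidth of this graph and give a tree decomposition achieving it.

Every bag has size at most 4, so the width is 4 − 1 = 3 and tw(G) ≤ 3. On the other hand G contains the 4-clique {0, 1, 2, 4}. A clique must lie in a single bag of any decomposition, so no decomposition can have width below 3. Combining the bounds, tw(G) = 3.

Treewidth 3.
Bags: B1 = {0, 1, 4, 5}  B2 = {0, 1, 2, 4}  B3 = {0, 1, 4, 6}  B4 = {1, 2, 3, 4}
Tree: B1–B2, B2–B3, B2–B4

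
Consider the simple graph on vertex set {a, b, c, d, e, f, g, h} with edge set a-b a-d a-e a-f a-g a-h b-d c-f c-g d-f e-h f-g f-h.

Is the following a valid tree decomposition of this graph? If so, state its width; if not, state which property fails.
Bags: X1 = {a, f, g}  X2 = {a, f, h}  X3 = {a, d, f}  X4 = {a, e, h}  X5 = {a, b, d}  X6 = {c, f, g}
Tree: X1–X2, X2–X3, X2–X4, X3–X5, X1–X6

Every vertex of G appears in some bag (union = {a, b, c, d, e, f, g, h}); every edge is covered by a bag; and for each vertex v the set of bags containing v is connected in the bag tree. The decomposition is therefore valid. The largest bag has 3 vertices, so the width is 2.

Yes; width 2.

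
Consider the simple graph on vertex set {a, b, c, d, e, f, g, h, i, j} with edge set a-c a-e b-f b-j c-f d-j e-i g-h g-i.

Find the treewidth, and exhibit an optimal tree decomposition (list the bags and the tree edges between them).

Treewidth 1.
Bags: B1 = {g, h}  B2 = {g, i}  B3 = {e, i}  B4 = {a, e}  B5 = {a, c}  B6 = {c, f}  B7 = {b, f}  B8 = {b, j}  B9 = {d, j}
Tree: B1–B2, B2–B3, B3–B4, B4–B5, B5–B6, B6–B7, B7–B8, B8–B9

Each bag holds 2 vertices, so the decomposition has width 1, which upper-bounds the treewidth. Since G has at least one edge (e.g. h–g), it is not an edgeless graph, so tw(G) ≥ 1. The upper and lower bounds meet at 1, so that is the treewidth.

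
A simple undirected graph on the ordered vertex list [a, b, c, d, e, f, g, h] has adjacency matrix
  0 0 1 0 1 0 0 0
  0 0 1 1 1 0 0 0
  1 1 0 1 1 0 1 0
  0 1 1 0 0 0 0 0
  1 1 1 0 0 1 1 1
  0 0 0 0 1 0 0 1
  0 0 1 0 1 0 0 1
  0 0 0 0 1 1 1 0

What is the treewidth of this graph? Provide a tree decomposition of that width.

Treewidth 2.
Bags: B1 = {b, c, e}  B2 = {c, e, g}  B3 = {e, g, h}  B4 = {e, f, h}  B5 = {b, c, d}  B6 = {a, c, e}
Tree: B1–B2, B2–B3, B3–B4, B1–B5, B2–B6

Each bag holds 3 vertices, so the decomposition has width 2, which upper-bounds the treewidth. On the other hand G contains the 3-clique {b, c, d}. A clique must lie in a single bag of any decomposition, so no decomposition can have width below 2. The upper and lower bounds meet at 2, so that is the treewidth.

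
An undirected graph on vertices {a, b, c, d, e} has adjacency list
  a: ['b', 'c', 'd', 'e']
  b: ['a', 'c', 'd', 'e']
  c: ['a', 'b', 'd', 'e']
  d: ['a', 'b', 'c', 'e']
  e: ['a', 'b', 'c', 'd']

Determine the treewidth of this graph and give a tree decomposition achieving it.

With just one bag of size 5, the width is 5 − 1 = 4, so tw(G) ≤ 4. For the lower bound, the 5 vertices {a, b, c, d, e} are pairwise adjacent, and any tree decomposition puts a clique entirely inside one bag — forcing width ≥ 4. Therefore the treewidth is 4.

Treewidth 4.
One optimal decomposition is:
Bags: B1 = {a, b, c, d, e}
Tree: (single bag)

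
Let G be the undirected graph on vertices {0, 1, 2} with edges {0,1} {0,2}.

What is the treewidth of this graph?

1

A width-1 tree decomposition is:
Bags: B1 = {0, 1}  B2 = {0, 2}
Tree: B1–B2
Each bag holds 2 vertices, so the decomposition has width 1, which upper-bounds the treewidth. G has an edge, so its treewidth is at least 1. The upper and lower bounds meet at 1, so that is the treewidth.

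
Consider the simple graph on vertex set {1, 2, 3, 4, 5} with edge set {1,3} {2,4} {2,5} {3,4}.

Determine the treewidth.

1

A width-1 tree decomposition is:
Bags: B1 = {2, 5}  B2 = {2, 4}  B3 = {3, 4}  B4 = {1, 3}
Tree: B1–B2, B2–B3, B3–B4
The largest bag has 2 vertices, giving width 1; this decomposition certifies tw(G) ≤ 1. Any graph with an edge has treewidth ≥ 1, and G has the edge 5–2. Therefore the treewidth is 1.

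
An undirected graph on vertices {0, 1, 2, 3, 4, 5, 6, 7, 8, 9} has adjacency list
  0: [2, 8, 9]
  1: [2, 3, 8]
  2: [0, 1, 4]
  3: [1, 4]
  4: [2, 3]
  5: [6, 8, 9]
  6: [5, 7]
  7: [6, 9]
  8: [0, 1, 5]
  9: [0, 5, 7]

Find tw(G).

2

A width-2 tree decomposition is:
Bags: B1 = {2, 3, 4}  B2 = {1, 2, 3}  B3 = {0, 1, 2}  B4 = {0, 1, 8}  B5 = {0, 8, 9}  B6 = {5, 8, 9}  B7 = {5, 7, 9}  B8 = {5, 6, 7}
Tree: B1–B2, B2–B3, B3–B4, B4–B5, B5–B6, B6–B7, B7–B8
Every bag has size at most 3, so the width is 3 − 1 = 2 and tw(G) ≤ 2. Since 4–3–1–2–4 is a cycle in G, G is not acyclic. Forests are exactly the graphs of treewidth ≤ 1, so tw(G) ≥ 2. Combining the bounds, tw(G) = 2.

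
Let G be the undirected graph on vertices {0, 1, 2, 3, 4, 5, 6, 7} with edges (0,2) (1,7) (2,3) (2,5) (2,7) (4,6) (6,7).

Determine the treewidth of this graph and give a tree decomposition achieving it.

Each bag holds 2 vertices, so the decomposition has width 1, which upper-bounds the treewidth. Since G has at least one edge (e.g. 2–7), it is not an edgeless graph, so tw(G) ≥ 1. Hence tw(G) = 1 exactly.

Treewidth 1.
One optimal decomposition is:
Bags: B1 = {2, 7}  B2 = {0, 2}  B3 = {2, 3}  B4 = {6, 7}  B5 = {1, 7}  B6 = {4, 6}  B7 = {2, 5}
Tree: B1–B2, B2–B3, B1–B4, B4–B5, B4–B6, B1–B7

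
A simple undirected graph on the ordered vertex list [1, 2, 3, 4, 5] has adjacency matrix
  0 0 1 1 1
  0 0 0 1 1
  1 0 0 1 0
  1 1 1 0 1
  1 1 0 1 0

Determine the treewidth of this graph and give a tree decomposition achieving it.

The largest bag has 3 vertices, giving width 2; this decomposition certifies tw(G) ≤ 2. On the other hand G contains the 3-clique {1, 3, 4}. A clique must lie in a single bag of any decomposition, so no decomposition can have width below 2. The upper and lower bounds meet at 2, so that is the treewidth.

Treewidth 2.
One such decomposition:
Bags: B1 = {1, 4, 5}  B2 = {1, 3, 4}  B3 = {2, 4, 5}
Tree: B1–B2, B1–B3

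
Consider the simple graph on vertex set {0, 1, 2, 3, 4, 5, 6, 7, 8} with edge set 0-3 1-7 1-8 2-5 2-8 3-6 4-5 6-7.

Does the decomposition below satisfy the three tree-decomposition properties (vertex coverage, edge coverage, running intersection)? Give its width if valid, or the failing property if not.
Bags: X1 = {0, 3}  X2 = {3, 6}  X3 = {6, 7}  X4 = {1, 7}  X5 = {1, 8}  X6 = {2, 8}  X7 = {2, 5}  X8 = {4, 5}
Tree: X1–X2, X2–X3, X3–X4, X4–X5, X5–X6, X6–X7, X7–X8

Checking the three conditions: (i) the bags cover all of {0, 1, 2, 3, 4, 5, 6, 7, 8}; (ii) for each edge, some bag contains both endpoints; (iii) the bags containing any fixed vertex form a subtree. All hold, so the decomposition is valid with width 2 − 1 = 1.

Yes; width 1.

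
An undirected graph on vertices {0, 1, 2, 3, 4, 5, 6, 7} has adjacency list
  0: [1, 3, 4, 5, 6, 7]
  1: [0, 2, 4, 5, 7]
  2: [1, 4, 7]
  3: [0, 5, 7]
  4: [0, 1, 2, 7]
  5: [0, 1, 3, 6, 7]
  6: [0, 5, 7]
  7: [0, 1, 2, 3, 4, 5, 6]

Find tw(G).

A width-3 tree decomposition is:
Bags: B1 = {0, 1, 5, 7}  B2 = {0, 3, 5, 7}  B3 = {0, 1, 4, 7}  B4 = {0, 5, 6, 7}  B5 = {1, 2, 4, 7}
Tree: B1–B2, B1–B3, B1–B4, B3–B5
Every bag has size at most 4, so the width is 4 − 1 = 3 and tw(G) ≤ 3. On the other hand G contains the 4-clique {0, 1, 4, 7}. A clique must lie in a single bag of any decomposition, so no decomposition can have width below 3. Therefore the treewidth is 3.

3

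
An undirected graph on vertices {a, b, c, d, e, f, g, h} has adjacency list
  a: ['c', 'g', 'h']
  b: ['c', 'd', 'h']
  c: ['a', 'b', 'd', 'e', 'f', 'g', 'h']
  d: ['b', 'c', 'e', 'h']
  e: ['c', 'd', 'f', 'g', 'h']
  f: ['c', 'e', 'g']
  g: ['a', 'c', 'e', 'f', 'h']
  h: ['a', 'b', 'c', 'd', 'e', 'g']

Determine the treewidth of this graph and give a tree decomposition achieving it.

Each bag holds 4 vertices, so the decomposition has width 3, which upper-bounds the treewidth. Conversely, {c, d, e, h} is a clique of size 4, and the vertices of any clique must share a bag in every tree decomposition; so some bag has ≥ 4 vertices and tw(G) ≥ 3. The upper and lower bounds meet at 3, so that is the treewidth.

Treewidth 3.
Bags: B1 = {b, c, d, h}  B2 = {c, d, e, h}  B3 = {c, e, g, h}  B4 = {c, e, f, g}  B5 = {a, c, g, h}
Tree: B1–B2, B2–B3, B3–B4, B3–B5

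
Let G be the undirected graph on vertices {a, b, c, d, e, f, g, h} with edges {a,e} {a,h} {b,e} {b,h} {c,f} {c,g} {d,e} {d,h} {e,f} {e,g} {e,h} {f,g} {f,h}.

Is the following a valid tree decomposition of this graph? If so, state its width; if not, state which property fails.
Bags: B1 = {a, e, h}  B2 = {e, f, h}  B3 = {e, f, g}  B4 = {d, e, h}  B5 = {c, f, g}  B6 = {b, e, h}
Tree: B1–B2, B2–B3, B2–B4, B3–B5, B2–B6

Vertex coverage: the bags together contain {a, b, c, d, e, f, g, h}, the full vertex set. Edge coverage: each edge of G has both endpoints in at least one bag. Running intersection: for every vertex, the bags containing it form a connected subtree. All three properties hold, so this is a valid tree decomposition of width max|bag| − 1 = 2, and hence tw(G) ≤ 2.

Yes; width 2.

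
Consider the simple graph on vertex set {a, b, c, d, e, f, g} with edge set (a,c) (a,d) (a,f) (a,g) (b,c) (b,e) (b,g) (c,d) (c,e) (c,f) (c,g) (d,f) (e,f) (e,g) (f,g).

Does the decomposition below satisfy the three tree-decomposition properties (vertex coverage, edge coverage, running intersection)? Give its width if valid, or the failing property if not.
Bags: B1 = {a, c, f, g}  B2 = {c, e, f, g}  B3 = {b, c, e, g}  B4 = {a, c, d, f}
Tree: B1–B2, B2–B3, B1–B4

Yes; width 3.

Checking the three conditions: (i) the bags cover all of {a, b, c, d, e, f, g}; (ii) for each edge, some bag contains both endpoints; (iii) the bags containing any fixed vertex form a subtree. All hold, so the decomposition is valid with width 4 − 1 = 3.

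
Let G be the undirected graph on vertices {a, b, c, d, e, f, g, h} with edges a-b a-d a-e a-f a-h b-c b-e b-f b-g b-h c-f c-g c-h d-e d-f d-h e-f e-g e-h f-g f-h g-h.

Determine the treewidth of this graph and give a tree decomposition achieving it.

The largest bag has 5 vertices, giving width 4; this decomposition certifies tw(G) ≤ 4. On the other hand G contains the 5-clique {a, d, e, f, h}. A clique must lie in a single bag of any decomposition, so no decomposition can have width below 4. Combining the bounds, tw(G) = 4.

Treewidth 4.
One optimal decomposition is:
Bags: B1 = {b, e, f, g, h}  B2 = {a, b, e, f, h}  B3 = {b, c, f, g, h}  B4 = {a, d, e, f, h}
Tree: B1–B2, B1–B3, B2–B4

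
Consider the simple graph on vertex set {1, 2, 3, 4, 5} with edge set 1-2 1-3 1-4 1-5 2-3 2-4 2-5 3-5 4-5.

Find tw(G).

A width-3 tree decomposition is:
Bags: B1 = {1, 2, 3, 5}  B2 = {1, 2, 4, 5}
Tree: B1–B2
The largest bag has 4 vertices, giving width 3; this decomposition certifies tw(G) ≤ 3. On the other hand G contains the 4-clique {1, 2, 3, 5}. A clique must lie in a single bag of any decomposition, so no decomposition can have width below 3. Combining the bounds, tw(G) = 3.

3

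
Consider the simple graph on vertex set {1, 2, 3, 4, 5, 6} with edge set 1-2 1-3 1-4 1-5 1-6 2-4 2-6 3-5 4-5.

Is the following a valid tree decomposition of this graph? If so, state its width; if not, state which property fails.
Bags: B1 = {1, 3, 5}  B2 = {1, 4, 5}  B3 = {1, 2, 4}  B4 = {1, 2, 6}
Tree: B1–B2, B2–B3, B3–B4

Yes; width 2.

Checking the three conditions: (i) the bags cover all of {1, 2, 3, 4, 5, 6}; (ii) for each edge, some bag contains both endpoints; (iii) the bags containing any fixed vertex form a subtree. All hold, so the decomposition is valid with width 3 − 1 = 2.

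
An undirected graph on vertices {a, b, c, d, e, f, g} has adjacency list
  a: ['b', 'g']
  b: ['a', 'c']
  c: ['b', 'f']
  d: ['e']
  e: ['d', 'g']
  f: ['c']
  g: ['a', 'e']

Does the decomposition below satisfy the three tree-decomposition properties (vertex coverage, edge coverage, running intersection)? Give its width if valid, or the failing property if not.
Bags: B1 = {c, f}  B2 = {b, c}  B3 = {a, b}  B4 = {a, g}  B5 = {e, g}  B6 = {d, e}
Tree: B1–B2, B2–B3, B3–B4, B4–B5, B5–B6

Vertex coverage: the bags together contain {a, b, c, d, e, f, g}, the full vertex set. Edge coverage: each edge of G has both endpoints in at least one bag. Running intersection: for every vertex, the bags containing it form a connected subtree. All three properties hold, so this is a valid tree decomposition of width max|bag| − 1 = 1, and hence tw(G) ≤ 1.

Yes; width 1.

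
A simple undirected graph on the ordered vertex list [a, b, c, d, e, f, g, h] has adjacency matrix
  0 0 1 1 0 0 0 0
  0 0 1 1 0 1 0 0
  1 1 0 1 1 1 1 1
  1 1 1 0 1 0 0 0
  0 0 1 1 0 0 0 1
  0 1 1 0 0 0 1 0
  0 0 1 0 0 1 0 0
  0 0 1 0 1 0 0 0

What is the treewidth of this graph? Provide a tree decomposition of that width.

Every bag has size at most 3, so the width is 3 − 1 = 2 and tw(G) ≤ 2. Conversely, {c, d, e} is a clique of size 3, and the vertices of any clique must share a bag in every tree decomposition; so some bag has ≥ 3 vertices and tw(G) ≥ 2. The upper and lower bounds meet at 2, so that is the treewidth.

Treewidth 2.
Bags: B1 = {b, c, f}  B2 = {c, f, g}  B3 = {b, c, d}  B4 = {c, d, e}  B5 = {c, e, h}  B6 = {a, c, d}
Tree: B1–B2, B1–B3, B3–B4, B4–B5, B3–B6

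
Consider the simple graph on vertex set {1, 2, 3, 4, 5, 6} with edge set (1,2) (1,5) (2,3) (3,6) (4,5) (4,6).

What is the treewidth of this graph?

A width-2 tree decomposition is:
Bags: B1 = {1, 4, 5}  B2 = {1, 2, 4}  B3 = {2, 3, 4}  B4 = {3, 4, 6}
Tree: B1–B2, B2–B3, B3–B4
Every bag has size at most 3, so the width is 3 − 1 = 2 and tw(G) ≤ 2. Since 4–5–1–2–3–6–4 is a cycle in G, G is not acyclic. Forests are exactly the graphs of treewidth ≤ 1, so tw(G) ≥ 2. Therefore the treewidth is 2.

2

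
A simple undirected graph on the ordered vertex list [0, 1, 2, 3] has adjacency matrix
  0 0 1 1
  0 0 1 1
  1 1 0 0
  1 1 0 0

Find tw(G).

2

A width-2 tree decomposition is:
Bags: B1 = {0, 1, 3}  B2 = {0, 1, 2}
Tree: B1–B2
Every bag has size at most 3, so the width is 3 − 1 = 2 and tw(G) ≤ 2. Since 1–3–0–2–1 is a cycle in G, G is not acyclic. Forests are exactly the graphs of treewidth ≤ 1, so tw(G) ≥ 2. Therefore the treewidth is 2.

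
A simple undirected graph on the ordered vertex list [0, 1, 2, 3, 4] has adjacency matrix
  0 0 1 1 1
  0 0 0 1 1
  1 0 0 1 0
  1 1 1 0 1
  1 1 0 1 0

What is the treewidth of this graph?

A width-2 tree decomposition is:
Bags: B1 = {0, 3, 4}  B2 = {0, 2, 3}  B3 = {1, 3, 4}
Tree: B1–B2, B1–B3
Each bag holds 3 vertices, so the decomposition has width 2, which upper-bounds the treewidth. Conversely, {0, 2, 3} is a clique of size 3, and the vertices of any clique must share a bag in every tree decomposition; so some bag has ≥ 3 vertices and tw(G) ≥ 2. Hence tw(G) = 2 exactly.

2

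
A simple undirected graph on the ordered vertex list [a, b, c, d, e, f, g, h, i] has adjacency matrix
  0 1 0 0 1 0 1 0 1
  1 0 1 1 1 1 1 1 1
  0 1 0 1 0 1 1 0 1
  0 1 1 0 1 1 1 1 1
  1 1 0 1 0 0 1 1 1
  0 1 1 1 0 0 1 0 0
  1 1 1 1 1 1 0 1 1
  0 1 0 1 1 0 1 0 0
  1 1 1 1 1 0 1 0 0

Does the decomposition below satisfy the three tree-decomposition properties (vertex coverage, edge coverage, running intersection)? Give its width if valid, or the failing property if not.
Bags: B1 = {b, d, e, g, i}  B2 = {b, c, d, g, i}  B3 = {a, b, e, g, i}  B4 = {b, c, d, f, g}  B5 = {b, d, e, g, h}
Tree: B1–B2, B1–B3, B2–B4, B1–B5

Yes; width 4.

Every vertex of G appears in some bag (union = {a, b, c, d, e, f, g, h, i}); every edge is covered by a bag; and for each vertex v the set of bags containing v is connected in the bag tree. The decomposition is therefore valid. The largest bag has 5 vertices, so the width is 4.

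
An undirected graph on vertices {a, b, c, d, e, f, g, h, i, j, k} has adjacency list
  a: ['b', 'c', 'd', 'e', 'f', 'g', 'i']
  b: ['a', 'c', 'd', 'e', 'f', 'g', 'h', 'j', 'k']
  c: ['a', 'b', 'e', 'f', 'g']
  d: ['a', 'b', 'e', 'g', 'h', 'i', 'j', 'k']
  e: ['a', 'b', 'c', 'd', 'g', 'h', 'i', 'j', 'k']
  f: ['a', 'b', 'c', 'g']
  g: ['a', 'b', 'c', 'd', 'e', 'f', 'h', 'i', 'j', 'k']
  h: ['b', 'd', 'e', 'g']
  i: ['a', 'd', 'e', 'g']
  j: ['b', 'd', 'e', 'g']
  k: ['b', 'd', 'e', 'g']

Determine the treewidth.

A width-4 tree decomposition is:
Bags: B1 = {b, d, e, g, j}  B2 = {a, b, d, e, g}  B3 = {a, d, e, g, i}  B4 = {b, d, e, g, k}  B5 = {a, b, c, e, g}  B6 = {a, b, c, f, g}  B7 = {b, d, e, g, h}
Tree: B1–B2, B2–B3, B1–B4, B2–B5, B5–B6, B2–B7
Each bag holds 5 vertices, so the decomposition has width 4, which upper-bounds the treewidth. On the other hand G contains the 5-clique {b, d, e, g, j}. A clique must lie in a single bag of any decomposition, so no decomposition can have width below 4. Combining the bounds, tw(G) = 4.

4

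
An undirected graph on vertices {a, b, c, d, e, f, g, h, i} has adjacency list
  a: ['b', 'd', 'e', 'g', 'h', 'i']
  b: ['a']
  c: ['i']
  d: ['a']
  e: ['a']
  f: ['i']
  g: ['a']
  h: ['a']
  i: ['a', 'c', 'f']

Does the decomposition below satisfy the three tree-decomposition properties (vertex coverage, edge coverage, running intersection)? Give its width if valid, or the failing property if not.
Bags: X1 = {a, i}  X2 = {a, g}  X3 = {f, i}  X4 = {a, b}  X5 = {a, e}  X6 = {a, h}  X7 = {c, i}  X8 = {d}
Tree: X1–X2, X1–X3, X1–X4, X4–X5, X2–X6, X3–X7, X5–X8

No — edge (a,d) lies in no bag.

A tree decomposition must satisfy three properties: every vertex lies in some bag; for every edge, both endpoints lie together in some bag; and for every vertex, the bags containing it form a connected subtree. Here edge (a,d) lies in no bag, so the decomposition is invalid.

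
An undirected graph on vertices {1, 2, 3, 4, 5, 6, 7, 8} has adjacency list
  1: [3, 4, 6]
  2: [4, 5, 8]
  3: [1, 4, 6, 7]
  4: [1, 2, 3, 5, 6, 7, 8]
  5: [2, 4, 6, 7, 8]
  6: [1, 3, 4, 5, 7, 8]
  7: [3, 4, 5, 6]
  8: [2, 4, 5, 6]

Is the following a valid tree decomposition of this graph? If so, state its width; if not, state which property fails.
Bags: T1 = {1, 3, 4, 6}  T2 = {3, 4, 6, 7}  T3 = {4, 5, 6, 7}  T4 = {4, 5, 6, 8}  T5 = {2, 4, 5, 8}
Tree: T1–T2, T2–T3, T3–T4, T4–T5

Yes; width 3.

Vertex coverage: the bags together contain {1, 2, 3, 4, 5, 6, 7, 8}, the full vertex set. Edge coverage: each edge of G has both endpoints in at least one bag. Running intersection: for every vertex, the bags containing it form a connected subtree. All three properties hold, so this is a valid tree decomposition of width max|bag| − 1 = 3, and hence tw(G) ≤ 3.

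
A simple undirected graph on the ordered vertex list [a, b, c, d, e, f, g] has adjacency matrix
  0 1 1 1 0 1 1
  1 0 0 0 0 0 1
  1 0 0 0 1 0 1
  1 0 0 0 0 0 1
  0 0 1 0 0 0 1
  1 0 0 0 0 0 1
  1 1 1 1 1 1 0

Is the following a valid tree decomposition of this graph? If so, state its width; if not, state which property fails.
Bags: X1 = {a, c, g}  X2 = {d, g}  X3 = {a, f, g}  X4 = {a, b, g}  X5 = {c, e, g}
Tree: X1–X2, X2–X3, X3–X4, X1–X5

No — edge (a,d) lies in no bag.

A tree decomposition must satisfy three properties: every vertex lies in some bag; for every edge, both endpoints lie together in some bag; and for every vertex, the bags containing it form a connected subtree. Here edge (a,d) lies in no bag, so the decomposition is invalid.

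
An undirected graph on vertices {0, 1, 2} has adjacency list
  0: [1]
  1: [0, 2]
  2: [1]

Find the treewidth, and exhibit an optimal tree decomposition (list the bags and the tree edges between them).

The largest bag has 2 vertices, giving width 1; this decomposition certifies tw(G) ≤ 1. Any graph with an edge has treewidth ≥ 1, and G has the edge 1–2. The upper and lower bounds meet at 1, so that is the treewidth.

Treewidth 1.
One optimal decomposition is:
Bags: B1 = {1, 2}  B2 = {0, 1}
Tree: B1–B2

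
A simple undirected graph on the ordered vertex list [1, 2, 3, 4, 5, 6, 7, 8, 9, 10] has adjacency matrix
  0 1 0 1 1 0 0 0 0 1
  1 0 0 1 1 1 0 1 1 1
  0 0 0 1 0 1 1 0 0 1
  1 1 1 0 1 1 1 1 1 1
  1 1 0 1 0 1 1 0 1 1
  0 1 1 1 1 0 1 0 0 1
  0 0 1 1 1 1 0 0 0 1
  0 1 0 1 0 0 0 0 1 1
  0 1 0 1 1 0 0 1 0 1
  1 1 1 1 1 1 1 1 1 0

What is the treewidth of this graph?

4

A width-4 tree decomposition is:
Bags: B1 = {1, 2, 4, 5, 10}  B2 = {2, 4, 5, 6, 10}  B3 = {2, 4, 5, 9, 10}  B4 = {4, 5, 6, 7, 10}  B5 = {3, 4, 6, 7, 10}  B6 = {2, 4, 8, 9, 10}
Tree: B1–B2, B1–B3, B2–B4, B4–B5, B3–B6
Every bag has size at most 5, so the width is 5 − 1 = 4 and tw(G) ≤ 4. On the other hand G contains the 5-clique {2, 4, 8, 9, 10}. A clique must lie in a single bag of any decomposition, so no decomposition can have width below 4. Therefore the treewidth is 4.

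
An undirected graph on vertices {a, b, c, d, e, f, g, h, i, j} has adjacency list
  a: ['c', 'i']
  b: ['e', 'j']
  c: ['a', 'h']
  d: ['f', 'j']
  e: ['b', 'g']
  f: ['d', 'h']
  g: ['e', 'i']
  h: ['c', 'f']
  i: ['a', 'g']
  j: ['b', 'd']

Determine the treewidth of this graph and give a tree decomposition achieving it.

Treewidth 2.
Bags: B1 = {b, d, j}  B2 = {b, d, e}  B3 = {d, e, g}  B4 = {d, g, i}  B5 = {a, d, i}  B6 = {a, c, d}  B7 = {c, d, h}  B8 = {d, f, h}
Tree: B1–B2, B2–B3, B3–B4, B4–B5, B5–B6, B6–B7, B7–B8

The largest bag has 3 vertices, giving width 2; this decomposition certifies tw(G) ≤ 2. The edges d–j–b–e–g–i–a–c–h–f–d form a cycle, so G is not a tree and its treewidth is at least 2. The upper and lower bounds meet at 2, so that is the treewidth.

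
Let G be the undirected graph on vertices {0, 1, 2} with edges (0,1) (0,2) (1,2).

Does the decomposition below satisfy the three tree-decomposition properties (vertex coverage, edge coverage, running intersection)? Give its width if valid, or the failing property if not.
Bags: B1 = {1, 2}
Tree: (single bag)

A tree decomposition must satisfy three properties: every vertex lies in some bag; for every edge, both endpoints lie together in some bag; and for every vertex, the bags containing it form a connected subtree. Here vertex 0 appears in no bag, so the decomposition is invalid.

No — vertex 0 appears in no bag.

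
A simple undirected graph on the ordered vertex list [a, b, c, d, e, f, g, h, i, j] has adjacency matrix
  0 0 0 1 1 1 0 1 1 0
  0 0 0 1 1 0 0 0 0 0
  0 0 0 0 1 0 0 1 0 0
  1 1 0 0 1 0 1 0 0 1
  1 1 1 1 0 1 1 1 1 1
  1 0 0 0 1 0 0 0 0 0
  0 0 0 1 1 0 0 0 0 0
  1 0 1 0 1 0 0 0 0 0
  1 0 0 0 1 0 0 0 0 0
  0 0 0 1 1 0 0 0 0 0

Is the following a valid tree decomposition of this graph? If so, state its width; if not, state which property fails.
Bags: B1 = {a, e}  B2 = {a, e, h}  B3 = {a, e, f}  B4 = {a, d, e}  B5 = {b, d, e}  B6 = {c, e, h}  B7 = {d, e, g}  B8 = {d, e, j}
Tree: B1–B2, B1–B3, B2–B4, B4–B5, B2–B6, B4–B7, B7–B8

A tree decomposition must satisfy three properties: every vertex lies in some bag; for every edge, both endpoints lie together in some bag; and for every vertex, the bags containing it form a connected subtree. Here vertex i appears in no bag, so the decomposition is invalid.

No — vertex i appears in no bag.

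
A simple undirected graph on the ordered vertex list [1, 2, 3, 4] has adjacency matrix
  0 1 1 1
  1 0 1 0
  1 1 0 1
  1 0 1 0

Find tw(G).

A width-2 tree decomposition is:
Bags: B1 = {1, 3, 4}  B2 = {1, 2, 3}
Tree: B1–B2
Each bag holds 3 vertices, so the decomposition has width 2, which upper-bounds the treewidth. For the lower bound, the 3 vertices {1, 2, 3} are pairwise adjacent, and any tree decomposition puts a clique entirely inside one bag — forcing width ≥ 2. The upper and lower bounds meet at 2, so that is the treewidth.

2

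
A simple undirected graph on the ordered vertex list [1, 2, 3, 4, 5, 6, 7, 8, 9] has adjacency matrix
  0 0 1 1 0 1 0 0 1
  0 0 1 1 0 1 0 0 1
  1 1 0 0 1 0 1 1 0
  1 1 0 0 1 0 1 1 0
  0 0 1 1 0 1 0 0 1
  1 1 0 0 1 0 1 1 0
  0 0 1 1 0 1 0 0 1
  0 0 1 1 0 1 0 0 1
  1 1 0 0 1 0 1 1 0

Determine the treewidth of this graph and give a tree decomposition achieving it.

Each bag holds 5 vertices, so the decomposition has width 4, which upper-bounds the treewidth. For the lower bound: the 5 vertex sets {5,9}, {6,7}, {4,8}, {3}, {2} are disjoint, each induces a connected subgraph, and every pair is joined by at least one edge of G. Contracting each set to a single vertex therefore yields K_{5} as a minor, and since treewidth is minor-monotone, tw(G) ≥ tw(K_{5}) = 4. Hence tw(G) = 4 exactly.

Treewidth 4.
Bags: B1 = {3, 4, 5, 6, 9}  B2 = {3, 4, 6, 7, 9}  B3 = {3, 4, 6, 8, 9}  B4 = {2, 3, 4, 6, 9}  B5 = {1, 3, 4, 6, 9}
Tree: B1–B2, B2–B3, B3–B4, B4–B5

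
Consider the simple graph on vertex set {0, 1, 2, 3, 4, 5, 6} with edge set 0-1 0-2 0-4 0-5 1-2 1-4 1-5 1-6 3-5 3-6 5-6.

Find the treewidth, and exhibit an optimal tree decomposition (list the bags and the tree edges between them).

Treewidth 2.
Bags: B1 = {0, 1, 5}  B2 = {0, 1, 4}  B3 = {1, 5, 6}  B4 = {0, 1, 2}  B5 = {3, 5, 6}
Tree: B1–B2, B1–B3, B2–B4, B3–B5

Each bag holds 3 vertices, so the decomposition has width 2, which upper-bounds the treewidth. For the lower bound, the 3 vertices {0, 1, 2} are pairwise adjacent, and any tree decomposition puts a clique entirely inside one bag — forcing width ≥ 2. Therefore the treewidth is 2.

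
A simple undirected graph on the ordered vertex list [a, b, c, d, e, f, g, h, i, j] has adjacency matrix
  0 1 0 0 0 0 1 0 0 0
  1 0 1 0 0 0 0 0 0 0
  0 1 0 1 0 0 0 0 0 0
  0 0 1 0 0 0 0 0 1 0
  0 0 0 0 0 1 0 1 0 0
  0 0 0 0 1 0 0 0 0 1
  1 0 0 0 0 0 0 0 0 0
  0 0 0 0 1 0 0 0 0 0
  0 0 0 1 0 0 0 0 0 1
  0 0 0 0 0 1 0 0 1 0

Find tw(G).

1

A width-1 tree decomposition is:
Bags: B1 = {a, g}  B2 = {a, b}  B3 = {b, c}  B4 = {c, d}  B5 = {d, i}  B6 = {i, j}  B7 = {f, j}  B8 = {e, f}  B9 = {e, h}
Tree: B1–B2, B2–B3, B3–B4, B4–B5, B5–B6, B6–B7, B7–B8, B8–B9
Each bag holds 2 vertices, so the decomposition has width 1, which upper-bounds the treewidth. G has an edge, so its treewidth is at least 1. Hence tw(G) = 1 exactly.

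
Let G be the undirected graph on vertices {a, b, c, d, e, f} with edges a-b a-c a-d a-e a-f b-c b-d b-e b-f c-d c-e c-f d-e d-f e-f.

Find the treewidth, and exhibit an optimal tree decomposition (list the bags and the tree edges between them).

Treewidth 5.
One such decomposition:
Bags: B1 = {a, b, c, d, e, f}
Tree: (single bag)

With just one bag of size 6, the width is 6 − 1 = 5, so tw(G) ≤ 5. Conversely, {a, b, c, d, e, f} is a clique of size 6, and the vertices of any clique must share a bag in every tree decomposition; so some bag has ≥ 6 vertices and tw(G) ≥ 5. Combining the bounds, tw(G) = 5.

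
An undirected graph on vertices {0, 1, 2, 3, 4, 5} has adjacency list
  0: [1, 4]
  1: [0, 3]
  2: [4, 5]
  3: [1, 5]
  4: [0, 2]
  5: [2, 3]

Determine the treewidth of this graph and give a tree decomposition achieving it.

The largest bag has 3 vertices, giving width 2; this decomposition certifies tw(G) ≤ 2. For the lower bound, G contains the cycle 4–0–1–3–5–2–4, so G is not a forest; only forests have treewidth ≤ 1, hence tw(G) ≥ 2. Hence tw(G) = 2 exactly.

Treewidth 2.
Bags: B1 = {0, 1, 4}  B2 = {1, 3, 4}  B3 = {3, 4, 5}  B4 = {2, 4, 5}
Tree: B1–B2, B2–B3, B3–B4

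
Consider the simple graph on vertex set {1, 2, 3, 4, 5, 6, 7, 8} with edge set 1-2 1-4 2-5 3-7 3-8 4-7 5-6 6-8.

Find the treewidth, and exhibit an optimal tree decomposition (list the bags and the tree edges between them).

Treewidth 2.
One optimal decomposition is:
Bags: B1 = {3, 7, 8}  B2 = {4, 7, 8}  B3 = {1, 4, 8}  B4 = {1, 2, 8}  B5 = {2, 5, 8}  B6 = {5, 6, 8}
Tree: B1–B2, B2–B3, B3–B4, B4–B5, B5–B6

The largest bag has 3 vertices, giving width 2; this decomposition certifies tw(G) ≤ 2. For the lower bound, G contains the cycle 8–3–7–4–1–2–5–6–8, so G is not a forest; only forests have treewidth ≤ 1, hence tw(G) ≥ 2. Combining the bounds, tw(G) = 2.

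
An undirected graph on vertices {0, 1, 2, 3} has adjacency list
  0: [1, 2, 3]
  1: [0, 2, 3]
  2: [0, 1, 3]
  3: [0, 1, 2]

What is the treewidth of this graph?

3

A width-3 tree decomposition is:
Bags: B1 = {0, 1, 2, 3}
Tree: (single bag)
With just one bag of size 4, the width is 4 − 1 = 3, so tw(G) ≤ 3. For the lower bound, the 4 vertices {0, 1, 2, 3} are pairwise adjacent, and any tree decomposition puts a clique entirely inside one bag — forcing width ≥ 3. Hence tw(G) = 3 exactly.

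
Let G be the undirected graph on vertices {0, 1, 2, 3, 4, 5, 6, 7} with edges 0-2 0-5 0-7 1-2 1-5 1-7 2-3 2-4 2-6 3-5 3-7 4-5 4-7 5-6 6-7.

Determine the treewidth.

3

A width-3 tree decomposition is:
Bags: B1 = {2, 4, 5, 7}  B2 = {2, 3, 5, 7}  B3 = {2, 5, 6, 7}  B4 = {1, 2, 5, 7}  B5 = {0, 2, 5, 7}
Tree: B1–B2, B2–B3, B3–B4, B4–B5
The largest bag has 4 vertices, giving width 3; this decomposition certifies tw(G) ≤ 3. For the lower bound: the 4 vertex sets {2,4}, {3,7}, {5}, {6} are disjoint, each induces a connected subgraph, and every pair is joined by at least one edge of G. Contracting each set to a single vertex therefore yields K_{4} as a minor, and since treewidth is minor-monotone, tw(G) ≥ tw(K_{4}) = 3. Therefore the treewidth is 3.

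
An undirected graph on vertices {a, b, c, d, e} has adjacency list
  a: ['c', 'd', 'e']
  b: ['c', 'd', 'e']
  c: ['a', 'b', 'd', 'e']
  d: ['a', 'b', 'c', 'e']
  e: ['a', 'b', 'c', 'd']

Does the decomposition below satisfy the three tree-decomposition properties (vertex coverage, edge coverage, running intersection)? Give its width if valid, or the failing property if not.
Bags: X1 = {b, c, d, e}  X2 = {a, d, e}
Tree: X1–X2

No — edge (c,a) lies in no bag.

A tree decomposition must satisfy three properties: every vertex lies in some bag; for every edge, both endpoints lie together in some bag; and for every vertex, the bags containing it form a connected subtree. Here edge (c,a) lies in no bag, so the decomposition is invalid.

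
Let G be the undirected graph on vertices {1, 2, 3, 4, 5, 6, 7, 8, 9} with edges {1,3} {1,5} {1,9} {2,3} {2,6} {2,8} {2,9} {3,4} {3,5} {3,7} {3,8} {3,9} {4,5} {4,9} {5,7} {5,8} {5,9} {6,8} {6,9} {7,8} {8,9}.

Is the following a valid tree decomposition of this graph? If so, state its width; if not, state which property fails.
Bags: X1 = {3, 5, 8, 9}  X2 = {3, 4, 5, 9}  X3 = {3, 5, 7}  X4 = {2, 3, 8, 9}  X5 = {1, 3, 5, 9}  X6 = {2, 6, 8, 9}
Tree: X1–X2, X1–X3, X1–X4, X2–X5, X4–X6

No — edge (8,7) lies in no bag.

A tree decomposition must satisfy three properties: every vertex lies in some bag; for every edge, both endpoints lie together in some bag; and for every vertex, the bags containing it form a connected subtree. Here edge (8,7) lies in no bag, so the decomposition is invalid.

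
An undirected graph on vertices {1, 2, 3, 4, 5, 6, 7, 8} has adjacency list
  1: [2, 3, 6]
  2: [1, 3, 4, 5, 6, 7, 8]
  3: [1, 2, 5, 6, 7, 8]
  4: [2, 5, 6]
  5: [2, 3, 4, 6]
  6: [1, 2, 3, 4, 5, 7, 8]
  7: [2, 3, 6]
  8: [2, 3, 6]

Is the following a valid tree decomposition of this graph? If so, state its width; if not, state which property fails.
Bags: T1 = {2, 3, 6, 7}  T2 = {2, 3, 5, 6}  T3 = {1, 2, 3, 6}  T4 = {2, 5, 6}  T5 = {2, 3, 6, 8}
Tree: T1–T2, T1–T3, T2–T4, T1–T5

A tree decomposition must satisfy three properties: every vertex lies in some bag; for every edge, both endpoints lie together in some bag; and for every vertex, the bags containing it form a connected subtree. Here vertex 4 appears in no bag, so the decomposition is invalid.

No — vertex 4 appears in no bag.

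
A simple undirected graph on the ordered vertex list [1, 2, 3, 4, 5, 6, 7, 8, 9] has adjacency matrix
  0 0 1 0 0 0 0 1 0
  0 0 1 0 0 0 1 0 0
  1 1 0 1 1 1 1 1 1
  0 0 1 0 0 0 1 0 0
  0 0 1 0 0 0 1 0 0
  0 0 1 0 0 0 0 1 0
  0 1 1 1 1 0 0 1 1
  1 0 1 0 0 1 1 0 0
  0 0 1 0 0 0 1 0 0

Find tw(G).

2

A width-2 tree decomposition is:
Bags: B1 = {3, 7, 9}  B2 = {3, 7, 8}  B3 = {3, 5, 7}  B4 = {3, 4, 7}  B5 = {2, 3, 7}  B6 = {1, 3, 8}  B7 = {3, 6, 8}
Tree: B1–B2, B1–B3, B2–B4, B2–B5, B2–B6, B2–B7
Every bag has size at most 3, so the width is 3 − 1 = 2 and tw(G) ≤ 2. Conversely, {1, 3, 8} is a clique of size 3, and the vertices of any clique must share a bag in every tree decomposition; so some bag has ≥ 3 vertices and tw(G) ≥ 2. Combining the bounds, tw(G) = 2.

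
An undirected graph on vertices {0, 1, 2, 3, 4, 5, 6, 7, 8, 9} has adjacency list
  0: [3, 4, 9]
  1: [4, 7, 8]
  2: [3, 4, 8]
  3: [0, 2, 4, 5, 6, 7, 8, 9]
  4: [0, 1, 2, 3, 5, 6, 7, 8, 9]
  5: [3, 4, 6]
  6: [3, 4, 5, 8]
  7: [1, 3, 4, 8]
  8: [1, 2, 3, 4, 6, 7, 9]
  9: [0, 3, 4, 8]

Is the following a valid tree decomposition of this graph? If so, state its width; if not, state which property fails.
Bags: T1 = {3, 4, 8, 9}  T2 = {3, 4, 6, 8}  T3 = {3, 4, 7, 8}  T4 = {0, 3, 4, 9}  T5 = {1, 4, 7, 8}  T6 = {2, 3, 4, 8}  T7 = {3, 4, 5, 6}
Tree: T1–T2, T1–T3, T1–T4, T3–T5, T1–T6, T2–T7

Vertex coverage: the bags together contain {0, 1, 2, 3, 4, 5, 6, 7, 8, 9}, the full vertex set. Edge coverage: each edge of G has both endpoints in at least one bag. Running intersection: for every vertex, the bags containing it form a connected subtree. All three properties hold, so this is a valid tree decomposition of width max|bag| − 1 = 3, and hence tw(G) ≤ 3.

Yes; width 3.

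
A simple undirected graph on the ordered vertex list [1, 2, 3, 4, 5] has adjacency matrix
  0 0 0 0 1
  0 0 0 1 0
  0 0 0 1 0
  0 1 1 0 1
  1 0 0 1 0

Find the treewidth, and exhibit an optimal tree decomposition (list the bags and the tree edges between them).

Each bag holds 2 vertices, so the decomposition has width 1, which upper-bounds the treewidth. Any graph with an edge has treewidth ≥ 1, and G has the edge 3–4. The upper and lower bounds meet at 1, so that is the treewidth.

Treewidth 1.
Bags: B1 = {3, 4}  B2 = {4, 5}  B3 = {2, 4}  B4 = {1, 5}
Tree: B1–B2, B2–B3, B2–B4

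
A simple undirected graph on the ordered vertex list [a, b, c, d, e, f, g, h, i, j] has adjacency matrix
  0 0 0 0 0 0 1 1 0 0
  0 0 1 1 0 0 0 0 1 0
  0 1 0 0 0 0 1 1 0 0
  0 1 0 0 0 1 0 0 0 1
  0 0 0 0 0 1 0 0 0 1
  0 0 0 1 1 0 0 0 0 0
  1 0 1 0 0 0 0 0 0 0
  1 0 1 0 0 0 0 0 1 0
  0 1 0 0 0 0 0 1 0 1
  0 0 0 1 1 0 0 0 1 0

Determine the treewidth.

A width-2 tree decomposition is:
Bags: B1 = {d, e, f}  B2 = {d, e, j}  B3 = {b, d, j}  B4 = {b, i, j}  B5 = {b, c, i}  B6 = {c, h, i}  B7 = {c, g, h}  B8 = {a, g, h}
Tree: B1–B2, B2–B3, B3–B4, B4–B5, B5–B6, B6–B7, B7–B8
The largest bag has 3 vertices, giving width 2; this decomposition certifies tw(G) ≤ 2. For the lower bound, G contains the cycle f–e–j–d–f, so G is not a forest; only forests have treewidth ≤ 1, hence tw(G) ≥ 2. Hence tw(G) = 2 exactly.

2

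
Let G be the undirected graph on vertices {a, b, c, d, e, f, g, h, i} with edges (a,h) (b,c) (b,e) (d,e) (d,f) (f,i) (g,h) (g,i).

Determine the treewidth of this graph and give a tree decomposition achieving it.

Treewidth 1.
One such decomposition:
Bags: B1 = {b, c}  B2 = {b, e}  B3 = {d, e}  B4 = {d, f}  B5 = {f, i}  B6 = {g, i}  B7 = {g, h}  B8 = {a, h}
Tree: B1–B2, B2–B3, B3–B4, B4–B5, B5–B6, B6–B7, B7–B8

Every bag has size at most 2, so the width is 2 − 1 = 1 and tw(G) ≤ 1. Since G has at least one edge (e.g. c–b), it is not an edgeless graph, so tw(G) ≥ 1. Hence tw(G) = 1 exactly.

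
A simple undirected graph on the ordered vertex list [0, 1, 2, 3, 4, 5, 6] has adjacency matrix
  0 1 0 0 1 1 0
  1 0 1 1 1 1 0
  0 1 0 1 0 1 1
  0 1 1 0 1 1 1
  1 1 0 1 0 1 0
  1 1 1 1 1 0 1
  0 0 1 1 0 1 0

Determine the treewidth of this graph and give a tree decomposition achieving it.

Treewidth 3.
Bags: B1 = {0, 1, 4, 5}  B2 = {1, 3, 4, 5}  B3 = {1, 2, 3, 5}  B4 = {2, 3, 5, 6}
Tree: B1–B2, B2–B3, B3–B4

Every bag has size at most 4, so the width is 4 − 1 = 3 and tw(G) ≤ 3. Conversely, {0, 1, 4, 5} is a clique of size 4, and the vertices of any clique must share a bag in every tree decomposition; so some bag has ≥ 4 vertices and tw(G) ≥ 3. Hence tw(G) = 3 exactly.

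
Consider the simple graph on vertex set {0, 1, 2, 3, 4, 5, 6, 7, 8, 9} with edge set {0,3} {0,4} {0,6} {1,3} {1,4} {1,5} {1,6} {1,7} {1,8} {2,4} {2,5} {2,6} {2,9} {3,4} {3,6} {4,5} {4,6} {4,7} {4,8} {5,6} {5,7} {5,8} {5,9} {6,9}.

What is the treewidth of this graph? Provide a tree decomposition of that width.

Treewidth 3.
One such decomposition:
Bags: B1 = {1, 4, 5, 8}  B2 = {1, 4, 5, 6}  B3 = {1, 3, 4, 6}  B4 = {2, 4, 5, 6}  B5 = {0, 3, 4, 6}  B6 = {1, 4, 5, 7}  B7 = {2, 5, 6, 9}
Tree: B1–B2, B2–B3, B2–B4, B3–B5, B1–B6, B4–B7

Each bag holds 4 vertices, so the decomposition has width 3, which upper-bounds the treewidth. Conversely, {2, 5, 6, 9} is a clique of size 4, and the vertices of any clique must share a bag in every tree decomposition; so some bag has ≥ 4 vertices and tw(G) ≥ 3. Hence tw(G) = 3 exactly.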